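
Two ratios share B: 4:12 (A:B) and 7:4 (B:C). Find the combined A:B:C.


Match B: multiply A:B by 7 → 28:84
Multiply B:C by 12 → 84:48
Combined: 28:84:48
GCD = 4
= 7:21:12

7:21:12


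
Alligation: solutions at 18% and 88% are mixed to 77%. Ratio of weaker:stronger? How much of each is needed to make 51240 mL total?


Let x parts of 18% mix with y parts of 88%.
18x + 88y = 77(x + y)
18x + 88y = 77x + 77y
x(18 - 77) = y(77 - 88)
x/y = (88 - 77)/(77 - 18) = 11/59
Simplify: 11:59
Total parts = 70; one part = 51240/70 = 732.00 mL
18% solution: 11×732.00 = 8052.00 mL
88% solution: 59×732.00 = 43188.00 mL
= ratio 11:59; 8052.00 mL and 43188.00 mL

ratio 11:59; 8052.00 mL and 43188.00 mL


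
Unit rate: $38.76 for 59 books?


Unit rate = total / quantity
= 38.76 / 59
= $0.66 per unit

$0.66 per unit


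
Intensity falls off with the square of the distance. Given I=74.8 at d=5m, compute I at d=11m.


I₁d₁² = I₂d₂²
I₂ = I₁ × (d₁/d₂)²
= 74.8 × (5/11)²
= 74.8 × 25/121
= 1870/121
≈ 15.4545

15.4545


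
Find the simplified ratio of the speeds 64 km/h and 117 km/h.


Ratio = 64:117
GCD = 1
Simplified = 64:117
Time ratio (same distance) = 117:64
Speed ratio = 64:117

64:117


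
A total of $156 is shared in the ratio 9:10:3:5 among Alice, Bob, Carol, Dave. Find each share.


Total parts = 9 + 10 + 3 + 5 = 27
Alice: 156 × 9/27 = 52.00
Bob: 156 × 10/27 = 57.78
Carol: 156 × 3/27 = 17.33
Dave: 156 × 5/27 = 28.89
= Alice: $52.00, Bob: $57.78, Carol: $17.33, Dave: $28.89

Alice: $52.00, Bob: $57.78, Carol: $17.33, Dave: $28.89


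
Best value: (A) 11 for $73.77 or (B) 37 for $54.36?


Deal A: $73.77/11 = $6.7064/unit
Deal B: $54.36/37 = $1.4692/unit
B is cheaper per unit
= Deal B

Deal B


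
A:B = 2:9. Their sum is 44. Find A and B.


Let A = 2k, B = 9k.
2k + 9k = 44
11k = 44 → k = 44/11 = 4
A = 2×4 = 8, B = 9×4 = 36
= A = 8, B = 36

A = 8, B = 36


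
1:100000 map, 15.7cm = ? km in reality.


Real distance = map distance × scale
= 15.7cm × 100000
= 1570000 cm = 15700.0 m
= 15.700 km

15.700 km


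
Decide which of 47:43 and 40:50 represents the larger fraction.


47/43 = 1.0930
40/50 = 0.8000
1.0930 > 0.8000, so 47:43 is greater
= 47:43

47:43


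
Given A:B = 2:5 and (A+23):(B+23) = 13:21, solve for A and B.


Let A = 2k, B = 5k.
(2k + 23) / (5k + 23) = 13/21
Cross-multiply: 21(2k + 23) = 13(5k + 23)
42k + 483 = 65k + 299
42k - 65k = 299 - 483
-23k = -184
k = -184/-23 = 8
A = 2×8 = 16, B = 5×8 = 40
= A = 16, B = 40

A = 16, B = 40


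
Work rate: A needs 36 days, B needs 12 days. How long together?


Rate of A = 1/36 per day
Rate of B = 1/12 per day
Combined rate = 1/36 + 1/12 = 48/432 ≈ 0.1111 per day
Days = 1 / combined rate = 432/48
= 9.00 days

9.00 days


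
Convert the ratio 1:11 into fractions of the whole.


Total parts = 1 + 11 = 12
First part: 1/12 = 1/12
Second part: 11/12 = 11/12
= 1/12 and 11/12

1/12 and 11/12


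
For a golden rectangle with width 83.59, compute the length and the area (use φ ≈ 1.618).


φ = (1 + √5) / 2 ≈ 1.618
Length = width × φ = 83.59 × 1.618 = 135.24862
≈ 135.25
Area = width × length = 83.59 × 135.24862 = 11305.4321458 ≈ 11305.43
= Length: 135.25, Area: 11305.43

Length: 135.25, Area: 11305.43


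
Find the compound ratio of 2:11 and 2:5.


Compound ratio = (2×2) : (11×5)
= 4:55
GCD = 1
= 4:55

4:55


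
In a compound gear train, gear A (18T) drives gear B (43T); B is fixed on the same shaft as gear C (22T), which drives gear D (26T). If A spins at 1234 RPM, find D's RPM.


Stage 1: RPM_B = RPM_A × t_A/t_B = 1234 × 18/43 = 22212/43 ≈ 516.56
B and C share a shaft → RPM_C = RPM_B
Stage 2: RPM_D = RPM_C × t_C/t_D = RPM_A × (t_A×t_C)/(t_B×t_D)
Overall ratio = (18×22)/(43×26) = 396/1118
RPM_D = 1234 × 396/1118 = 488664/1118
≈ 437.09 RPM

437.09 RPM


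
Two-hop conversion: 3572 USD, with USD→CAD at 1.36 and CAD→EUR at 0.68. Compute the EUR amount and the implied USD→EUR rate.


Step 1: 3572 USD × 1.36 = 4857.92 CAD
Step 2: 4857.92 CAD × 0.68 = 3303.39 EUR
Implied rate USD→EUR = 1.36 × 0.68 = 0.9248
= 3303.39 EUR; implied rate 0.9248 EUR/USD

3303.39 EUR; implied rate 0.9248 EUR/USD


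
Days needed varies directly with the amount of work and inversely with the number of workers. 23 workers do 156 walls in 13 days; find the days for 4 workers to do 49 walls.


Days ∝ work / workers, so d₂ = d₁ × (m₁/m₂) × (w₂/w₁)
Workers factor (inverse): 23/4 = 5.7500
Work factor (direct): 49/156 ≈ 0.3141
d₂ = 13 × 23/4 × 49/156 = (13 × 23 × 49) / (4 × 156) = 14651/624
≈ 23.48 days

23.48 days


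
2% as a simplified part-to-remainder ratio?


2% means 2 parts out of 100; remainder = 98
Part : remainder = 2:98
GCD = 2
= 1:49

1:49


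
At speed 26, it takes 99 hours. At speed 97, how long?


Inverse proportion: x × y = constant
k = 26 × 99 = 2574
y₂ = k / 97 = 2574 / 97
= 26.54

26.54


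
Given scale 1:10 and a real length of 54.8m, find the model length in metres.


Model size = real / scale
= 54.8 / 10
= 5.4800 m

5.4800 m


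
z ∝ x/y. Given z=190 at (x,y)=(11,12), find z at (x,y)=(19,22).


z = k·x/y
Solve for k using the known point: k = z·y/x = 190×12/11 = 2280/11 ≈ 207.2727
Now evaluate at x=19, y=22:
z = k × 19 / 22 = (2280 × 19) / (11 × 22) = 43320/242
≈ 179.0083

179.0083


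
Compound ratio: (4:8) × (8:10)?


Compound ratio = (4×8) : (8×10)
= 32:80
GCD = 16
= 2:5

2:5


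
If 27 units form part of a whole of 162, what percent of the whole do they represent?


Percentage = (part / whole) × 100
= (27 / 162) × 100
≈ 16.67%

16.67%


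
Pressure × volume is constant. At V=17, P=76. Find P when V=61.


Inverse proportion: x × y = constant
k = 17 × 76 = 1292
y₂ = k / 61 = 1292 / 61
= 21.18

21.18


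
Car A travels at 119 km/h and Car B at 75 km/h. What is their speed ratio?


Ratio = 119:75
GCD = 1
Simplified = 119:75
Time ratio (same distance) = 75:119
Speed ratio = 119:75

119:75


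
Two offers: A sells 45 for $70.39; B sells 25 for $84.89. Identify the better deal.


Deal A: $70.39/45 = $1.5642/unit
Deal B: $84.89/25 = $3.3956/unit
A is cheaper per unit
= Deal A

Deal A


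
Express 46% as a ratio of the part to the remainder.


46% means 46 parts out of 100; remainder = 54
Part : remainder = 46:54
GCD = 2
= 23:27

23:27


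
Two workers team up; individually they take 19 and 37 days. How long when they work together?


Rate of A = 1/19 per day
Rate of B = 1/37 per day
Combined rate = 1/19 + 1/37 = 56/703 ≈ 0.0797 per day
Days = 1 / combined rate = 703/56
≈ 12.55 days

12.55 days


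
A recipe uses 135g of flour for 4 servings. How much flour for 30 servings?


Direct proportion: y/x = constant
k = 135/4 = 33.7500
y₂ = k × 30 = 135 × 30 / 4 = 4050/4
= 1012.50

1012.50


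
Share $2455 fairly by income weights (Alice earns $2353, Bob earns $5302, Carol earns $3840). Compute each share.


Total income = 2353 + 5302 + 3840 = $11495
Alice: $2455 × 2353/11495 = $502.53
Bob: $2455 × 5302/11495 = $1132.35
Carol: $2455 × 3840/11495 = $820.11
= Alice: $502.53, Bob: $1132.35, Carol: $820.11

Alice: $502.53, Bob: $1132.35, Carol: $820.11


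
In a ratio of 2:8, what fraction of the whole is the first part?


Total parts = 2 + 8 = 10
First part: 2/10 = 1/5
= 1/5

1/5


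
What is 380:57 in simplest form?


GCD(380, 57) = 19
380/19 : 57/19
= 20:3

20:3


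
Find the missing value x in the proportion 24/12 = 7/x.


Cross multiply: 24 × x = 12 × 7
24x = 84
x = 84 / 24
= 3.50

3.50


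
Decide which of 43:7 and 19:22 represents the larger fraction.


43/7 = 6.1429
19/22 = 0.8636
6.1429 > 0.8636, so 43:7 is greater
= 43:7

43:7


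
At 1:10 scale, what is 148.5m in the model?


Model size = real / scale
= 148.5 / 10
= 14.8500 m

14.8500 m


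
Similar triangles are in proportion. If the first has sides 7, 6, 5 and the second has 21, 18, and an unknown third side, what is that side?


Scale factor = 21/7 = 3
Missing side = 5 × 3
= 15.0

15.0


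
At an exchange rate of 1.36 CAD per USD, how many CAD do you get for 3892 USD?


Amount × rate = 3892 × 1.36
= 5293.12 CAD

5293.12 CAD


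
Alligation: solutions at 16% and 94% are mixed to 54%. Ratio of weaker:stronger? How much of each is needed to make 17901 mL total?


Let x parts of 16% mix with y parts of 94%.
16x + 94y = 54(x + y)
16x + 94y = 54x + 54y
x(16 - 54) = y(54 - 94)
x/y = (94 - 54)/(54 - 16) = 40/38
Simplify: 20:19
Total parts = 39; one part = 17901/39 = 459.00 mL
16% solution: 20×459.00 = 9180.00 mL
94% solution: 19×459.00 = 8721.00 mL
= ratio 20:19; 9180.00 mL and 8721.00 mL

ratio 20:19; 9180.00 mL and 8721.00 mL


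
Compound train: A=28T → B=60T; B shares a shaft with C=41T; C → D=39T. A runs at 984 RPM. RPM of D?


Stage 1: RPM_B = RPM_A × t_A/t_B = 984 × 28/60 = 27552/60 = 459.20
B and C share a shaft → RPM_C = RPM_B
Stage 2: RPM_D = RPM_C × t_C/t_D = RPM_A × (t_A×t_C)/(t_B×t_D)
Overall ratio = (28×41)/(60×39) = 1148/2340
RPM_D = 984 × 1148/2340 = 1129632/2340
≈ 482.75 RPM

482.75 RPM


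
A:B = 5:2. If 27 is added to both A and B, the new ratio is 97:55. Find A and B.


Let A = 5k, B = 2k.
(5k + 27) / (2k + 27) = 97/55
Cross-multiply: 55(5k + 27) = 97(2k + 27)
275k + 1485 = 194k + 2619
275k - 194k = 2619 - 1485
81k = 1134
k = 1134/81 = 14
A = 5×14 = 70, B = 2×14 = 28
= A = 70, B = 28

A = 70, B = 28


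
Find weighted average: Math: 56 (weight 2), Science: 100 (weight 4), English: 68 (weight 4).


Numerator = 56×2 + 100×4 + 68×4
= 112 + 400 + 272
= 784
Total weight = 10
Weighted avg = 784/10
= 78.40

78.40


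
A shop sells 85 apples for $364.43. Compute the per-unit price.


Unit rate = total / quantity
= 364.43 / 85
= $4.29 per unit

$4.29 per unit


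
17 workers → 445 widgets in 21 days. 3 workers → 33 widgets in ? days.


Days ∝ work / workers, so d₂ = d₁ × (m₁/m₂) × (w₂/w₁)
Workers factor (inverse): 17/3 ≈ 5.6667
Work factor (direct): 33/445 ≈ 0.0742
d₂ = 21 × 17/3 × 33/445 = (21 × 17 × 33) / (3 × 445) = 11781/1335
≈ 8.82 days

8.82 days


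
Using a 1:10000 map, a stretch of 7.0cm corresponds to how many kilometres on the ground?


Real distance = map distance × scale
= 7.0cm × 10000
= 70000 cm = 700.0 m
= 0.700 km

0.700 km


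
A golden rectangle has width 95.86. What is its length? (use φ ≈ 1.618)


φ = (1 + √5) / 2 ≈ 1.618
Length = width × φ = 95.86 × 1.618 = 155.10148
≈ 155.10

155.10


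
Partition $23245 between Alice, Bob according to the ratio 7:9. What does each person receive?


Total parts = 7 + 9 = 16
Alice: 23245 × 7/16 = 10169.69
Bob: 23245 × 9/16 = 13075.31
= Alice: $10169.69, Bob: $13075.31

Alice: $10169.69, Bob: $13075.31


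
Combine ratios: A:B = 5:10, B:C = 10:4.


Match B: multiply A:B by 10 → 50:100
Multiply B:C by 10 → 100:40
Combined: 50:100:40
GCD = 10
= 5:10:4

5:10:4


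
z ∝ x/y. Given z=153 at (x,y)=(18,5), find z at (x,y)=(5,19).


z = k·x/y
Solve for k using the known point: k = z·y/x = 153×5/18 = 765/18 = 42.5000
Now evaluate at x=5, y=19:
z = k × 5 / 19 = (765 × 5) / (18 × 19) = 3825/342
≈ 11.1842

11.1842


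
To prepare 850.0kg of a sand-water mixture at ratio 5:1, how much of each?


Total parts = 5 + 1 = 6
sand: 850.0 × 5/6 = 708.3kg
water: 850.0 × 1/6 = 141.7kg
= 708.3kg and 141.7kg

708.3kg and 141.7kg


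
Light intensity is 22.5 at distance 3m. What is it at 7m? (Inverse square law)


I₁d₁² = I₂d₂²
I₂ = I₁ × (d₁/d₂)²
= 22.5 × (3/7)²
= 22.5 × 9/49
= 202.5/49
≈ 4.1327

4.1327


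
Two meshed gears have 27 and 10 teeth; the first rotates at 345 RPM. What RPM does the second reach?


Gear ratio = 27:10 = 27:10
RPM_B = RPM_A × (teeth_A / teeth_B)
= 345 × (27/10)
= 931.5 RPM

931.5 RPM


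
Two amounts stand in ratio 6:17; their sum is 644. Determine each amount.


Let A = 6k, B = 17k.
6k + 17k = 644
23k = 644 → k = 644/23 = 28
A = 6×28 = 168, B = 17×28 = 476
= A = 168, B = 476

A = 168, B = 476


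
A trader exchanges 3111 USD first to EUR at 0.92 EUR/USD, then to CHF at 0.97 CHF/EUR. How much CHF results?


Step 1: 3111 USD × 0.92 = 2862.12 EUR
Step 2: 2862.12 EUR × 0.97 = 2776.26 CHF
Implied rate USD→CHF = 0.92 × 0.97 = 0.8924
= 2776.26 CHF

2776.26 CHF


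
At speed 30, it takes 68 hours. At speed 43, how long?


Inverse proportion: x × y = constant
k = 30 × 68 = 2040
y₂ = k / 43 = 2040 / 43
= 47.44

47.44


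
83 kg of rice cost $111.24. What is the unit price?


Unit rate = total / quantity
= 111.24 / 83
= $1.34 per unit

$1.34 per unit


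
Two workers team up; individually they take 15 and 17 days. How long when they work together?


Rate of A = 1/15 per day
Rate of B = 1/17 per day
Combined rate = 1/15 + 1/17 = 32/255 ≈ 0.1255 per day
Days = 1 / combined rate = 255/32
≈ 7.97 days

7.97 days


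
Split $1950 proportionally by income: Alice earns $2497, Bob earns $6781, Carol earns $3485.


Total income = 2497 + 6781 + 3485 = $12763
Alice: $1950 × 2497/12763 = $381.51
Bob: $1950 × 6781/12763 = $1036.04
Carol: $1950 × 3485/12763 = $532.46
= Alice: $381.51, Bob: $1036.04, Carol: $532.46

Alice: $381.51, Bob: $1036.04, Carol: $532.46


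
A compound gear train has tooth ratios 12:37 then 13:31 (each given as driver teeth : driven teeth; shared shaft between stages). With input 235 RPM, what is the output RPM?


Stage 1: RPM_B = RPM_A × t_A/t_B = 235 × 12/37 = 2820/37 ≈ 76.22
B and C share a shaft → RPM_C = RPM_B
Stage 2: RPM_D = RPM_C × t_C/t_D = RPM_A × (t_A×t_C)/(t_B×t_D)
Overall ratio = (12×13)/(37×31) = 156/1147
RPM_D = 235 × 156/1147 = 36660/1147
≈ 31.96 RPM

31.96 RPM


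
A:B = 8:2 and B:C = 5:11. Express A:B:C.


Match B: multiply A:B by 5 → 40:10
Multiply B:C by 2 → 10:22
Combined: 40:10:22
GCD = 2
= 20:5:11

20:5:11


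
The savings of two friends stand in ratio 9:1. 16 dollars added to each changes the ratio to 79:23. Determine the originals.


Let A = 9k, B = 1k.
(9k + 16) / (1k + 16) = 79/23
Cross-multiply: 23(9k + 16) = 79(1k + 16)
207k + 368 = 79k + 1264
207k - 79k = 1264 - 368
128k = 896
k = 896/128 = 7
A = 9×7 = 63, B = 1×7 = 7
= A = 63, B = 7

A = 63, B = 7


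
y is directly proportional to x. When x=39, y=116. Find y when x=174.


Direct proportion: y/x = constant
k = 116/39 ≈ 2.9744
y₂ = k × 174 = 116 × 174 / 39 = 20184/39
≈ 517.54

517.54


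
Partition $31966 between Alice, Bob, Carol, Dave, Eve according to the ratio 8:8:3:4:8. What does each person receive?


Total parts = 8 + 8 + 3 + 4 + 8 = 31
Alice: 31966 × 8/31 = 8249.29
Bob: 31966 × 8/31 = 8249.29
Carol: 31966 × 3/31 = 3093.48
Dave: 31966 × 4/31 = 4124.65
Eve: 31966 × 8/31 = 8249.29
= Alice: $8249.29, Bob: $8249.29, Carol: $3093.48, Dave: $4124.65, Eve: $8249.29

Alice: $8249.29, Bob: $8249.29, Carol: $3093.48, Dave: $4124.65, Eve: $8249.29


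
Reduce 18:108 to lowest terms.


GCD(18, 108) = 18
18/18 : 108/18
= 1:6

1:6


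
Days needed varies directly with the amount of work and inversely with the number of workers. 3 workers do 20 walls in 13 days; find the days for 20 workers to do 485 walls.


Days ∝ work / workers, so d₂ = d₁ × (m₁/m₂) × (w₂/w₁)
Workers factor (inverse): 3/20 = 0.1500
Work factor (direct): 485/20 = 24.2500
d₂ = 13 × 3/20 × 485/20 = (13 × 3 × 485) / (20 × 20) = 18915/400
≈ 47.29 days

47.29 days


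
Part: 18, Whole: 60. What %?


Percentage = (part / whole) × 100
= (18 / 60) × 100
= 30.00%

30.00%


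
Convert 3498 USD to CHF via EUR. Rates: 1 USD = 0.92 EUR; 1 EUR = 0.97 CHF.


Step 1: 3498 USD × 0.92 = 3218.16 EUR
Step 2: 3218.16 EUR × 0.97 = 3121.62 CHF
Implied rate USD→CHF = 0.92 × 0.97 = 0.8924
= 3121.62 CHF

3121.62 CHF


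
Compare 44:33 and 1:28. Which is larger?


44/33 = 1.3333
1/28 = 0.0357
1.3333 > 0.0357, so 44:33 is greater
= 44:33

44:33


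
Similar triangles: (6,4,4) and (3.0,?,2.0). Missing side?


Scale factor = 3.0/6 = 0.5
Missing side = 4 × 0.5
= 2.0

2.0


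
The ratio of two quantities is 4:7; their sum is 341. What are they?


Let A = 4k, B = 7k.
4k + 7k = 341
11k = 341 → k = 341/11 = 31
A = 4×31 = 124, B = 7×31 = 217
= A = 124, B = 217

A = 124, B = 217


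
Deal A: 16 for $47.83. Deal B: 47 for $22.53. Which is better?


Deal A: $47.83/16 = $2.9894/unit
Deal B: $22.53/47 = $0.4794/unit
B is cheaper per unit
= Deal B

Deal B


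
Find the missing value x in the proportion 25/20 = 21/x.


Cross multiply: 25 × x = 20 × 21
25x = 420
x = 420 / 25
= 16.80

16.80


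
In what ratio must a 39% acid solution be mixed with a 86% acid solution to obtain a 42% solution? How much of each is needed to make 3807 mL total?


Let x parts of 39% mix with y parts of 86%.
39x + 86y = 42(x + y)
39x + 86y = 42x + 42y
x(39 - 42) = y(42 - 86)
x/y = (86 - 42)/(42 - 39) = 44/3
Simplify: 44:3
Total parts = 47; one part = 3807/47 = 81.00 mL
39% solution: 44×81.00 = 3564.00 mL
86% solution: 3×81.00 = 243.00 mL
= ratio 44:3; 3564.00 mL and 243.00 mL

ratio 44:3; 3564.00 mL and 243.00 mL


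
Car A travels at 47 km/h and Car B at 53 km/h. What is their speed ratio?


Ratio = 47:53
GCD = 1
Simplified = 47:53
Time ratio (same distance) = 53:47
Speed ratio = 47:53

47:53


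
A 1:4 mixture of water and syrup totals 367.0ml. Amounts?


Total parts = 1 + 4 = 5
water: 367.0 × 1/5 = 73.4ml
syrup: 367.0 × 4/5 = 293.6ml
= 73.4ml and 293.6ml

73.4ml and 293.6ml


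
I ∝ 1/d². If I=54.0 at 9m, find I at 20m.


I₁d₁² = I₂d₂²
I₂ = I₁ × (d₁/d₂)²
= 54.0 × (9/20)²
= 54.0 × 81/400
= 4374/400
= 10.9350

10.9350


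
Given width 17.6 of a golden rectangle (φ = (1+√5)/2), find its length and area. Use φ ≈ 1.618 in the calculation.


φ = (1 + √5) / 2 ≈ 1.618
Length = width × φ = 17.6 × 1.618 = 28.4768
≈ 28.48
Area = width × length = 17.6 × 28.4768 = 501.19168 ≈ 501.19
= Length: 28.48, Area: 501.19

Length: 28.48, Area: 501.19


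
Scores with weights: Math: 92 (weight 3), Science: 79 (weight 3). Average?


Numerator = 92×3 + 79×3
= 276 + 237
= 513
Total weight = 6
Weighted avg = 513/6
= 85.50

85.50


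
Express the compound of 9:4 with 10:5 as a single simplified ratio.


Compound ratio = (9×10) : (4×5)
= 90:20
GCD = 10
= 9:2

9:2


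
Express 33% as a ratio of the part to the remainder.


33% means 33 parts out of 100; remainder = 67
Part : remainder = 33:67
GCD = 1
= 33:67

33:67


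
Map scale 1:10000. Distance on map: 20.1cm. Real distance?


Real distance = map distance × scale
= 20.1cm × 10000
= 201000 cm = 2010.0 m
= 2.010 km

2.010 km


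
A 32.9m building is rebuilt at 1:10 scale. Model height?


Model size = real / scale
= 32.9 / 10
= 3.2900 m

3.2900 m


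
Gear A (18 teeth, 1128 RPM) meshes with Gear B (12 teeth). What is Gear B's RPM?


Gear ratio = 18:12 = 3:2
RPM_B = RPM_A × (teeth_A / teeth_B)
= 1128 × (18/12)
= 1692.0 RPM

1692.0 RPM


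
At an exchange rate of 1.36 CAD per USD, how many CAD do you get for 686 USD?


Amount × rate = 686 × 1.36
= 932.96 CAD

932.96 CAD


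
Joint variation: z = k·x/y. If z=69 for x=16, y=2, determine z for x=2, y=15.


z = k·x/y
Solve for k using the known point: k = z·y/x = 69×2/16 = 138/16 = 8.6250
Now evaluate at x=2, y=15:
z = k × 2 / 15 = (138 × 2) / (16 × 15) = 276/240
= 1.1500

1.1500


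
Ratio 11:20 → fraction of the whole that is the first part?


Total parts = 11 + 20 = 31
First part: 11/31 = 11/31
= 11/31

11/31


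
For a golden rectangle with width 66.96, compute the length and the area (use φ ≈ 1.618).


φ = (1 + √5) / 2 ≈ 1.618
Length = width × φ = 66.96 × 1.618 = 108.34128
≈ 108.34
Area = width × length = 66.96 × 108.34128 = 7254.5321088 ≈ 7254.53
= Length: 108.34, Area: 7254.53

Length: 108.34, Area: 7254.53


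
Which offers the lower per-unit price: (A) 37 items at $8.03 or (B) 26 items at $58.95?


Deal A: $8.03/37 = $0.2170/unit
Deal B: $58.95/26 = $2.2673/unit
A is cheaper per unit
= Deal A

Deal A


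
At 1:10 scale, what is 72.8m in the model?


Model size = real / scale
= 72.8 / 10
= 7.2800 m

7.2800 m


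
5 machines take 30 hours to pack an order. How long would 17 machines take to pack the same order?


Inverse proportion: x × y = constant
k = 5 × 30 = 150
y₂ = k / 17 = 150 / 17
= 8.82

8.82


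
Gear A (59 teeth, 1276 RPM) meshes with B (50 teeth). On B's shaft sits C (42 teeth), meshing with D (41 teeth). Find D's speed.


Stage 1: RPM_B = RPM_A × t_A/t_B = 1276 × 59/50 = 75284/50 = 1505.68
B and C share a shaft → RPM_C = RPM_B
Stage 2: RPM_D = RPM_C × t_C/t_D = RPM_A × (t_A×t_C)/(t_B×t_D)
Overall ratio = (59×42)/(50×41) = 2478/2050
RPM_D = 1276 × 2478/2050 = 3161928/2050
≈ 1542.40 RPM

1542.40 RPM


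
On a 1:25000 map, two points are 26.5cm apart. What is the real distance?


Real distance = map distance × scale
= 26.5cm × 25000
= 662500 cm = 6625.0 m
= 6.625 km

6.625 km


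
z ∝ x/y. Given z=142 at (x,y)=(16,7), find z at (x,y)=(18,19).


z = k·x/y
Solve for k using the known point: k = z·y/x = 142×7/16 = 994/16 = 62.1250
Now evaluate at x=18, y=19:
z = k × 18 / 19 = (994 × 18) / (16 × 19) = 17892/304
≈ 58.8553

58.8553


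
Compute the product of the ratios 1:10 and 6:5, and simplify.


Compound ratio = (1×6) : (10×5)
= 6:50
GCD = 2
= 3:25

3:25


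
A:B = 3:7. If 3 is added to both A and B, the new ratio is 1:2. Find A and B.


Let A = 3k, B = 7k.
(3k + 3) / (7k + 3) = 1/2
Cross-multiply: 2(3k + 3) = 1(7k + 3)
6k + 6 = 7k + 3
6k - 7k = 3 - 6
-1k = -3
k = -3/-1 = 3
A = 3×3 = 9, B = 7×3 = 21
= A = 9, B = 21

A = 9, B = 21


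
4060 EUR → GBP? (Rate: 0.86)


Amount × rate = 4060 × 0.86
= 3491.60 GBP

3491.60 GBP


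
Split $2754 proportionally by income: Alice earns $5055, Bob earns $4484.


Total income = 5055 + 4484 = $9539
Alice: $2754 × 5055/9539 = $1459.43
Bob: $2754 × 4484/9539 = $1294.57
= Alice: $1459.43, Bob: $1294.57

Alice: $1459.43, Bob: $1294.57


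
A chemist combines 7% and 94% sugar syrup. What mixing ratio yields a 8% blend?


Let x parts of 7% mix with y parts of 94%.
7x + 94y = 8(x + y)
7x + 94y = 8x + 8y
x(7 - 8) = y(8 - 94)
x/y = (94 - 8)/(8 - 7) = 86/1
Simplify: 86:1
= 86:1

86:1


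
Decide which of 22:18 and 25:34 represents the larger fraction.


22/18 = 1.2222
25/34 = 0.7353
1.2222 > 0.7353, so 22:18 is greater
= 22:18

22:18


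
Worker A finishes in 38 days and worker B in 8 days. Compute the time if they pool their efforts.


Rate of A = 1/38 per day
Rate of B = 1/8 per day
Combined rate = 1/38 + 1/8 = 46/304 ≈ 0.1513 per day
Days = 1 / combined rate = 304/46
≈ 6.61 days

6.61 days


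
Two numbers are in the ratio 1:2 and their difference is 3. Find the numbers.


Let A = 1k, B = 2k.
2k - 1k = 3
1k = 3 → k = 3/1 = 3
A = 1×3 = 3, B = 2×3 = 6
= A = 3, B = 6

A = 3, B = 6


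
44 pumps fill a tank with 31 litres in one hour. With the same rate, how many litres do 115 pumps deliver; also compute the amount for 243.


Direct proportion: y/x = constant
k = 31/44 ≈ 0.7045
y at x=115: k × 115 = 31 × 115 / 44 = 3565/44 ≈ 81.02
y at x=243: k × 243 = 31 × 243 / 44 = 7533/44 ≈ 171.20
= 81.02 and 171.20

81.02 and 171.20


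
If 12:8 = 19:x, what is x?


Cross multiply: 12 × x = 8 × 19
12x = 152
x = 152 / 12
= 12.67

12.67


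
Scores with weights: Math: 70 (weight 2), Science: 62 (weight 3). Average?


Numerator = 70×2 + 62×3
= 140 + 186
= 326
Total weight = 5
Weighted avg = 326/5
= 65.20

65.20


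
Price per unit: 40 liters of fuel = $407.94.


Unit rate = total / quantity
= 407.94 / 40
= $10.20 per unit

$10.20 per unit


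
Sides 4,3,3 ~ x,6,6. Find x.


Scale factor = 6/3 = 2
Missing side = 4 × 2
= 8.0

8.0


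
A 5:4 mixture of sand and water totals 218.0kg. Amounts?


Total parts = 5 + 4 = 9
sand: 218.0 × 5/9 = 121.1kg
water: 218.0 × 4/9 = 96.9kg
= 121.1kg and 96.9kg

121.1kg and 96.9kg


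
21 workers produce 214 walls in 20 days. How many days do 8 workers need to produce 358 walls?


Days ∝ work / workers, so d₂ = d₁ × (m₁/m₂) × (w₂/w₁)
Workers factor (inverse): 21/8 = 2.6250
Work factor (direct): 358/214 ≈ 1.6729
d₂ = 20 × 21/8 × 358/214 = (20 × 21 × 358) / (8 × 214) = 150360/1712
≈ 87.83 days

87.83 days


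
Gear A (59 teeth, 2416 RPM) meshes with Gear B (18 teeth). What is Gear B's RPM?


Gear ratio = 59:18 = 59:18
RPM_B = RPM_A × (teeth_A / teeth_B)
= 2416 × (59/18)
= 7919.1 RPM

7919.1 RPM


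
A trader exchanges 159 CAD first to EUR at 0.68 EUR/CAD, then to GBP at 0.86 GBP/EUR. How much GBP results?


Step 1: 159 CAD × 0.68 = 108.12 EUR
Step 2: 108.12 EUR × 0.86 = 92.98 GBP
Implied rate CAD→GBP = 0.68 × 0.86 = 0.5848
= 92.98 GBP

92.98 GBP


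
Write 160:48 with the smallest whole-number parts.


GCD(160, 48) = 16
160/16 : 48/16
= 10:3

10:3


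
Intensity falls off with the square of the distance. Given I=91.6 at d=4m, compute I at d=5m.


I₁d₁² = I₂d₂²
I₂ = I₁ × (d₁/d₂)²
= 91.6 × (4/5)²
= 91.6 × 16/25
= 1465.6/25
= 58.6240

58.6240


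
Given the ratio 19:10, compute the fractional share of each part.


Total parts = 19 + 10 = 29
First part: 19/29 = 19/29
Second part: 10/29 = 10/29
= 19/29 and 10/29

19/29 and 10/29


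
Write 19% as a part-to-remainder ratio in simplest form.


19% means 19 parts out of 100; remainder = 81
Part : remainder = 19:81
GCD = 1
= 19:81

19:81


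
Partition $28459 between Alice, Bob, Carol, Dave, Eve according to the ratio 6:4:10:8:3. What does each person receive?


Total parts = 6 + 4 + 10 + 8 + 3 = 31
Alice: 28459 × 6/31 = 5508.19
Bob: 28459 × 4/31 = 3672.13
Carol: 28459 × 10/31 = 9180.32
Dave: 28459 × 8/31 = 7344.26
Eve: 28459 × 3/31 = 2754.10
= Alice: $5508.19, Bob: $3672.13, Carol: $9180.32, Dave: $7344.26, Eve: $2754.10

Alice: $5508.19, Bob: $3672.13, Carol: $9180.32, Dave: $7344.26, Eve: $2754.10


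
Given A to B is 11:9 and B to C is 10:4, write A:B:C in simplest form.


Match B: multiply A:B by 10 → 110:90
Multiply B:C by 9 → 90:36
Combined: 110:90:36
GCD = 2
= 55:45:18

55:45:18


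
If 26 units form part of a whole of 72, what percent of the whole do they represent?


Percentage = (part / whole) × 100
= (26 / 72) × 100
≈ 36.11%

36.11%


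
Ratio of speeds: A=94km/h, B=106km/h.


Ratio = 94:106
GCD = 2
Simplified = 47:53
Time ratio (same distance) = 53:47
Speed ratio = 47:53

47:53


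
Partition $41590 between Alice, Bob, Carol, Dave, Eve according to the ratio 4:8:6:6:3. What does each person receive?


Total parts = 4 + 8 + 6 + 6 + 3 = 27
Alice: 41590 × 4/27 = 6161.48
Bob: 41590 × 8/27 = 12322.96
Carol: 41590 × 6/27 = 9242.22
Dave: 41590 × 6/27 = 9242.22
Eve: 41590 × 3/27 = 4621.11
= Alice: $6161.48, Bob: $12322.96, Carol: $9242.22, Dave: $9242.22, Eve: $4621.11

Alice: $6161.48, Bob: $12322.96, Carol: $9242.22, Dave: $9242.22, Eve: $4621.11


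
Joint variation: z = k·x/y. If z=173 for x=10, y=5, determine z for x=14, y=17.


z = k·x/y
Solve for k using the known point: k = z·y/x = 173×5/10 = 865/10 = 86.5000
Now evaluate at x=14, y=17:
z = k × 14 / 17 = (865 × 14) / (10 × 17) = 12110/170
≈ 71.2353

71.2353


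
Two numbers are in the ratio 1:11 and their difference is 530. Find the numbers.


Let A = 1k, B = 11k.
11k - 1k = 530
10k = 530 → k = 530/10 = 53
A = 1×53 = 53, B = 11×53 = 583
= A = 53, B = 583

A = 53, B = 583


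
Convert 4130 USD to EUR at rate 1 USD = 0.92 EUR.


Amount × rate = 4130 × 0.92
= 3799.60 EUR

3799.60 EUR


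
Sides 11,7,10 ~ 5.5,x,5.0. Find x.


Scale factor = 5.5/11 = 0.5
Missing side = 7 × 0.5
= 3.5

3.5


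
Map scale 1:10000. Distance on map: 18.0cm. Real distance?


Real distance = map distance × scale
= 18.0cm × 10000
= 180000 cm = 1800.0 m
= 1.800 km

1.800 km


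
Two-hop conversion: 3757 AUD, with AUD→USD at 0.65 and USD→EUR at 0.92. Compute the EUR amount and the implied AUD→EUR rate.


Step 1: 3757 AUD × 0.65 = 2442.05 USD
Step 2: 2442.05 USD × 0.92 = 2246.69 EUR
Implied rate AUD→EUR = 0.65 × 0.92 = 0.5980
= 2246.69 EUR; implied rate 0.5980 EUR/AUD

2246.69 EUR; implied rate 0.5980 EUR/AUD


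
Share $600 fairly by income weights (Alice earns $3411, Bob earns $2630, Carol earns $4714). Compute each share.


Total income = 3411 + 2630 + 4714 = $10755
Alice: $600 × 3411/10755 = $190.29
Bob: $600 × 2630/10755 = $146.72
Carol: $600 × 4714/10755 = $262.98
= Alice: $190.29, Bob: $146.72, Carol: $262.98

Alice: $190.29, Bob: $146.72, Carol: $262.98


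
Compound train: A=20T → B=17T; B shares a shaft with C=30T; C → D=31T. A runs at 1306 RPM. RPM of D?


Stage 1: RPM_B = RPM_A × t_A/t_B = 1306 × 20/17 = 26120/17 ≈ 1536.47
B and C share a shaft → RPM_C = RPM_B
Stage 2: RPM_D = RPM_C × t_C/t_D = RPM_A × (t_A×t_C)/(t_B×t_D)
Overall ratio = (20×30)/(17×31) = 600/527
RPM_D = 1306 × 600/527 = 783600/527
≈ 1486.91 RPM

1486.91 RPM


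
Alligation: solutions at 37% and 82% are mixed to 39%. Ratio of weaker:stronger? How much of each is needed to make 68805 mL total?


Let x parts of 37% mix with y parts of 82%.
37x + 82y = 39(x + y)
37x + 82y = 39x + 39y
x(37 - 39) = y(39 - 82)
x/y = (82 - 39)/(39 - 37) = 43/2
Simplify: 43:2
Total parts = 45; one part = 68805/45 = 1529.00 mL
37% solution: 43×1529.00 = 65747.00 mL
82% solution: 2×1529.00 = 3058.00 mL
= ratio 43:2; 65747.00 mL and 3058.00 mL

ratio 43:2; 65747.00 mL and 3058.00 mL


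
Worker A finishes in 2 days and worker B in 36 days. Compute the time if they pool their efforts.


Rate of A = 1/2 per day
Rate of B = 1/36 per day
Combined rate = 1/2 + 1/36 = 38/72 ≈ 0.5278 per day
Days = 1 / combined rate = 72/38
≈ 1.89 days

1.89 days


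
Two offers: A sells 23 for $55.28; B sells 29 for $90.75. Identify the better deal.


Deal A: $55.28/23 = $2.4035/unit
Deal B: $90.75/29 = $3.1293/unit
A is cheaper per unit
= Deal A

Deal A


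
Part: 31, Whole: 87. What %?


Percentage = (part / whole) × 100
= (31 / 87) × 100
≈ 35.63%

35.63%


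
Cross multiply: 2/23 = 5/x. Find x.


Cross multiply: 2 × x = 23 × 5
2x = 115
x = 115 / 2
= 57.50

57.50


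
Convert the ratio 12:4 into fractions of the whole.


Total parts = 12 + 4 = 16
First part: 12/16 = 3/4
Second part: 4/16 = 1/4
= 3/4 and 1/4

3/4 and 1/4


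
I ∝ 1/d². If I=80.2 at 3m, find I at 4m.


I₁d₁² = I₂d₂²
I₂ = I₁ × (d₁/d₂)²
= 80.2 × (3/4)²
= 80.2 × 9/16
= 721.8/16
= 45.1125

45.1125


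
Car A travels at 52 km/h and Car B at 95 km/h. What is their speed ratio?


Ratio = 52:95
GCD = 1
Simplified = 52:95
Time ratio (same distance) = 95:52
Speed ratio = 52:95

52:95


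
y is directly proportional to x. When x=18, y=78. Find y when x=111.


Direct proportion: y/x = constant
k = 78/18 ≈ 4.3333
y₂ = k × 111 = 78 × 111 / 18 = 8658/18
= 481.00

481.00


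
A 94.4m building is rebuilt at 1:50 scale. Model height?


Model size = real / scale
= 94.4 / 50
= 1.8880 m

1.8880 m


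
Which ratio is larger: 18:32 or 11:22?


18/32 = 0.5625
11/22 = 0.5000
0.5625 > 0.5000, so 18:32 is greater
= 18:32

18:32


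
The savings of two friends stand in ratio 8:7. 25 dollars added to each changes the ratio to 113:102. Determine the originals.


Let A = 8k, B = 7k.
(8k + 25) / (7k + 25) = 113/102
Cross-multiply: 102(8k + 25) = 113(7k + 25)
816k + 2550 = 791k + 2825
816k - 791k = 2825 - 2550
25k = 275
k = 275/25 = 11
A = 8×11 = 88, B = 7×11 = 77
= A = 88, B = 77

A = 88, B = 77


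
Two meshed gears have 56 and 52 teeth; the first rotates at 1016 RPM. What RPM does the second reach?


Gear ratio = 56:52 = 14:13
RPM_B = RPM_A × (teeth_A / teeth_B)
= 1016 × (56/52)
= 1094.2 RPM

1094.2 RPM


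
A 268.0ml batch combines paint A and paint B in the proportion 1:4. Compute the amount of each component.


Total parts = 1 + 4 = 5
paint A: 268.0 × 1/5 = 53.6ml
paint B: 268.0 × 4/5 = 214.4ml
= 53.6ml and 214.4ml

53.6ml and 214.4ml


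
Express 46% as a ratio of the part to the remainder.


46% means 46 parts out of 100; remainder = 54
Part : remainder = 46:54
GCD = 2
= 23:27

23:27


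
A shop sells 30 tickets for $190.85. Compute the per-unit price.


Unit rate = total / quantity
= 190.85 / 30
= $6.36 per unit

$6.36 per unit


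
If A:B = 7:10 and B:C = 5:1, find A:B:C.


Match B: multiply A:B by 5 → 35:50
Multiply B:C by 10 → 50:10
Combined: 35:50:10
GCD = 5
= 7:10:2

7:10:2


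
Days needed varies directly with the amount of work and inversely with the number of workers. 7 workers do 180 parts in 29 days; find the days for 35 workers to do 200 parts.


Days ∝ work / workers, so d₂ = d₁ × (m₁/m₂) × (w₂/w₁)
Workers factor (inverse): 7/35 = 0.2000
Work factor (direct): 200/180 ≈ 1.1111
d₂ = 29 × 7/35 × 200/180 = (29 × 7 × 200) / (35 × 180) = 40600/6300
≈ 6.44 days

6.44 days


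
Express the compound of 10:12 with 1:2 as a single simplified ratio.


Compound ratio = (10×1) : (12×2)
= 10:24
GCD = 2
= 5:12

5:12


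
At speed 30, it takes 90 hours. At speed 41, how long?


Inverse proportion: x × y = constant
k = 30 × 90 = 2700
y₂ = k / 41 = 2700 / 41
= 65.85

65.85


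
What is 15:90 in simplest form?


GCD(15, 90) = 15
15/15 : 90/15
= 1:6

1:6


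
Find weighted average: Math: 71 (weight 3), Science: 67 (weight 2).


Numerator = 71×3 + 67×2
= 213 + 134
= 347
Total weight = 5
Weighted avg = 347/5
= 69.40

69.40


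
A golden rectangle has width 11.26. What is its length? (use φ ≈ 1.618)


φ = (1 + √5) / 2 ≈ 1.618
Length = width × φ = 11.26 × 1.618 = 18.21868
≈ 18.22

18.22


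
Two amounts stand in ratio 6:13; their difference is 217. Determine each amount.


Let A = 6k, B = 13k.
13k - 6k = 217
7k = 217 → k = 217/7 = 31
A = 6×31 = 186, B = 13×31 = 403
= A = 186, B = 403

A = 186, B = 403


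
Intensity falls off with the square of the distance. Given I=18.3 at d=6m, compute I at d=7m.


I₁d₁² = I₂d₂²
I₂ = I₁ × (d₁/d₂)²
= 18.3 × (6/7)²
= 18.3 × 36/49
= 658.8/49
≈ 13.4449

13.4449


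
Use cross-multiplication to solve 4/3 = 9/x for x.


Cross multiply: 4 × x = 3 × 9
4x = 27
x = 27 / 4
= 6.75

6.75


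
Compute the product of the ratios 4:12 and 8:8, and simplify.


Compound ratio = (4×8) : (12×8)
= 32:96
GCD = 32
= 1:3

1:3


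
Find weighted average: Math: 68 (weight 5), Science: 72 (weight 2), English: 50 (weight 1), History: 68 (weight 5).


Numerator = 68×5 + 72×2 + 50×1 + 68×5
= 340 + 144 + 50 + 340
= 874
Total weight = 13
Weighted avg = 874/13
= 67.23

67.23


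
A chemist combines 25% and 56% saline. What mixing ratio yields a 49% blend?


Let x parts of 25% mix with y parts of 56%.
25x + 56y = 49(x + y)
25x + 56y = 49x + 49y
x(25 - 49) = y(49 - 56)
x/y = (56 - 49)/(49 - 25) = 7/24
Simplify: 7:24
= 7:24

7:24


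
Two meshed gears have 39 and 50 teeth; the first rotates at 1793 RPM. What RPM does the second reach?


Gear ratio = 39:50 = 39:50
RPM_B = RPM_A × (teeth_A / teeth_B)
= 1793 × (39/50)
= 1398.5 RPM

1398.5 RPM


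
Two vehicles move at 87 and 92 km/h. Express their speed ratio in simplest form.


Ratio = 87:92
GCD = 1
Simplified = 87:92
Time ratio (same distance) = 92:87
Speed ratio = 87:92

87:92


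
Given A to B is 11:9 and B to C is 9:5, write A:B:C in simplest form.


Match B: multiply A:B by 9 → 99:81
Multiply B:C by 9 → 81:45
Combined: 99:81:45
GCD = 9
= 11:9:5

11:9:5


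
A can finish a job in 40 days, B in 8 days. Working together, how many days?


Rate of A = 1/40 per day
Rate of B = 1/8 per day
Combined rate = 1/40 + 1/8 = 48/320 = 0.1500 per day
Days = 1 / combined rate = 320/48
≈ 6.67 days

6.67 days


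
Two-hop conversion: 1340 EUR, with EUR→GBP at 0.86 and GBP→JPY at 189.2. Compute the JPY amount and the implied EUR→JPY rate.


Step 1: 1340 EUR × 0.86 = 1152.40 GBP
Step 2: 1152.40 GBP × 189.2 = 218034.08 JPY
Implied rate EUR→JPY = 0.86 × 189.2 = 162.7120
= 218034.08 JPY; implied rate 162.7120 JPY/EUR

218034.08 JPY; implied rate 162.7120 JPY/EUR


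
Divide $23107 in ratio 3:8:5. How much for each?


Total parts = 3 + 8 + 5 = 16
Part 1: 23107 × 3/16 = 4332.56
Part 2: 23107 × 8/16 = 11553.50
Part 3: 23107 × 5/16 = 7220.94
= Part 1: $4332.56, Part 2: $11553.50, Part 3: $7220.94

Part 1: $4332.56, Part 2: $11553.50, Part 3: $7220.94


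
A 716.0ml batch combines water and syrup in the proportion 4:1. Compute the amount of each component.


Total parts = 4 + 1 = 5
water: 716.0 × 4/5 = 572.8ml
syrup: 716.0 × 1/5 = 143.2ml
= 572.8ml and 143.2ml

572.8ml and 143.2ml


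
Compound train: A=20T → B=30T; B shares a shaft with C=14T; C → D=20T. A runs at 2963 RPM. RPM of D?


Stage 1: RPM_B = RPM_A × t_A/t_B = 2963 × 20/30 = 59260/30 ≈ 1975.33
B and C share a shaft → RPM_C = RPM_B
Stage 2: RPM_D = RPM_C × t_C/t_D = RPM_A × (t_A×t_C)/(t_B×t_D)
Overall ratio = (20×14)/(30×20) = 280/600
RPM_D = 2963 × 280/600 = 829640/600
≈ 1382.73 RPM

1382.73 RPM


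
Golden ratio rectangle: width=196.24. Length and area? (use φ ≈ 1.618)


φ = (1 + √5) / 2 ≈ 1.618
Length = width × φ = 196.24 × 1.618 = 317.51632
≈ 317.52
Area = width × length = 196.24 × 317.51632 = 62309.4026368 ≈ 62309.40
= Length: 317.52, Area: 62309.40

Length: 317.52, Area: 62309.40


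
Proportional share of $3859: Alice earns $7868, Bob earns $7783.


Total income = 7868 + 7783 = $15651
Alice: $3859 × 7868/15651 = $1939.98
Bob: $3859 × 7783/15651 = $1919.02
= Alice: $1939.98, Bob: $1919.02

Alice: $1939.98, Bob: $1919.02


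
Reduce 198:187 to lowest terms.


GCD(198, 187) = 11
198/11 : 187/11
= 18:17

18:17


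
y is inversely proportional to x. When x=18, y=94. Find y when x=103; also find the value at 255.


Inverse proportion: x × y = constant
k = 18 × 94 = 1692
At x=103: k/103 = 16.43
At x=255: k/255 = 6.64
= 16.43 and 6.64

16.43 and 6.64


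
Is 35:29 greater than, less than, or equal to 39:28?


35/29 = 1.2069
39/28 = 1.3929
1.2069 < 1.3929, so 35:29 is less
= less than

less than


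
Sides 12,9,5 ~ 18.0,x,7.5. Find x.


Scale factor = 18.0/12 = 1.5
Missing side = 9 × 1.5
= 13.5

13.5


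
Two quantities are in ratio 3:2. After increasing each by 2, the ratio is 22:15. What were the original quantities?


Let A = 3k, B = 2k.
(3k + 2) / (2k + 2) = 22/15
Cross-multiply: 15(3k + 2) = 22(2k + 2)
45k + 30 = 44k + 44
45k - 44k = 44 - 30
1k = 14
k = 14/1 = 14
A = 3×14 = 42, B = 2×14 = 28
= A = 42, B = 28

A = 42, B = 28


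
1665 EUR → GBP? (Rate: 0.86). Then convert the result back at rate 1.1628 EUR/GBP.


Amount × rate = 1665 × 0.86 = 1431.90 GBP
Round-trip: 1431.90 × 1.1628 = 1665.01 EUR
= 1431.90 GBP, then 1665.01 EUR

1431.90 GBP, then 1665.01 EUR


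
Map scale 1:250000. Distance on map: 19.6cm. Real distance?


Real distance = map distance × scale
= 19.6cm × 250000
= 4900000 cm = 49000.0 m
= 49.000 km

49.000 km


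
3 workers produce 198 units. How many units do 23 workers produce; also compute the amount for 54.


Direct proportion: y/x = constant
k = 198/3 = 66.0000
y at x=23: k × 23 = 198 × 23 / 3 = 4554/3 = 1518.00
y at x=54: k × 54 = 198 × 54 / 3 = 10692/3 = 3564.00
= 1518.00 and 3564.00

1518.00 and 3564.00
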